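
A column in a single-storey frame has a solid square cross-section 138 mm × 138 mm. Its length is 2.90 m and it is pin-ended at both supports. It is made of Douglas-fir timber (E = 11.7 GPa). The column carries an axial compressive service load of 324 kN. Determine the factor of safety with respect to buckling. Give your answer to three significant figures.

I = a⁴/12 = 138⁴/12 = 3.022×10^7 mm⁴
I = 3.022×10^7 mm⁴ = 3.022×10^-5 m⁴
Effective length L_e = K·L = 1 × 2.90 = 2.900 m
P_cr = π²EI / L_e² = π² × 11.7×10⁹ × 3.022×10^-5 / 2.900² = 4.150×10^5 N
Factor of safety n = P_cr / P = 414.98 / 324 = 1.28

n ≈ 1.28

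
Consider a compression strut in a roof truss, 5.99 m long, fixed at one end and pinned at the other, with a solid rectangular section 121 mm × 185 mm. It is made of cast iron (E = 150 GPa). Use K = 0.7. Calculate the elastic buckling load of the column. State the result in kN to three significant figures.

Buckling occurs about the weak axis: I_min = h·b³/12 with b = 121 mm (the shorter side).
I_min = 185×121³/12 = 2.731×10^7 mm⁴
I = 2.731×10^7 mm⁴ = 2.731×10^-5 m⁴
Effective length L_e = K·L = 0.7 × 5.99 = 4.193 m
P_cr = π²EI / L_e² = π² × 150×10⁹ × 2.731×10^-5 / 4.193² = 2.300×10^6 N

P_cr ≈ 2300 kN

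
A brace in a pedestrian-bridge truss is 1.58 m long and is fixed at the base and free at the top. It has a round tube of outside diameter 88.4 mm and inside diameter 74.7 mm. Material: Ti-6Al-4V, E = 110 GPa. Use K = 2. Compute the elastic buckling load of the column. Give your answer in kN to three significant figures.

d_o = 88.4 mm, d_i = 74.7 mm
I = π(d_o⁴ − d_i⁴)/64 = π(88.4⁴ − 74.70⁴)/64 = 1.469×10^6 mm⁴
I = 1.469×10^6 mm⁴ = 1.469×10^-6 m⁴
Effective length L_e = K·L = 2 × 1.58 = 3.160 m
P_cr = π²EI / L_e² = π² × 110×10⁹ × 1.469×10^-6 / 3.160² = 1.597×10^5 N

P_cr ≈ 160 kN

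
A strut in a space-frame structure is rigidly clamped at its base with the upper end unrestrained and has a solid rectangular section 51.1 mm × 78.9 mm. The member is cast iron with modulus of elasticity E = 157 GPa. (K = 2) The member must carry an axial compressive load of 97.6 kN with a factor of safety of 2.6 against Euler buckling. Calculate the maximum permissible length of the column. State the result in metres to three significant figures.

Buckling occurs about the weak axis: I_min = h·b³/12 with b = 51.1 mm (the shorter side).
I_min = 78.9×51.1³/12 = 8.773×10^5 mm⁴
I = 8.773×10^-7 m⁴
Required critical load P_cr = n·P = 2.6 × 97.6 = 253.8 kN = 2.538×10^5 N
From P_cr = π²EI/(K·L)²:  L = (1/K)·√(π²EI/P_cr) = (1/2)·√(π²×1.57×10^11×8.773×10^-7/2.538×10^5)
L = 1.16 m

L_max ≈ 1.16 m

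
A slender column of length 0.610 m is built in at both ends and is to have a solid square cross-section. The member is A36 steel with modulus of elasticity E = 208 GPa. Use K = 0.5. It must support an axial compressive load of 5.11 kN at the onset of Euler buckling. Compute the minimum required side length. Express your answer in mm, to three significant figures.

a ≈ 7.26 mm

L_e = K·L = 0.5 × 0.610 = 0.3050 m
Required I = P_cr·L_e²/(π²E) = 5.110×10^3 × 0.3050² / (π² × 2.08×10^11) = 2.316×10^-10 m⁴
I_req = 231.6 mm⁴
Solid square: I = a⁴/12  ⇒  a = (12I)^(1/4) = (12×231.6)^(1/4) = 7.26 mm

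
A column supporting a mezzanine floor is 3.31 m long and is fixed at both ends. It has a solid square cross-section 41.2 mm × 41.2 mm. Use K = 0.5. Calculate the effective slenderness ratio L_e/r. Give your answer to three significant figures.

λ ≈ 139

I = a⁴/12 = 41.2⁴/12 = 2.401×10^5 mm⁴
A = 1.697×10^3 mm²;  r_min = √(I/A) = √(2.401×10^5/1.697×10^3) = 11.89 mm
L_e = K·L = 0.5 × 3.31 m = 1.655 m = 1655.0 mm
λ = L_e / r_min = 1655.0 / 11.89 = 139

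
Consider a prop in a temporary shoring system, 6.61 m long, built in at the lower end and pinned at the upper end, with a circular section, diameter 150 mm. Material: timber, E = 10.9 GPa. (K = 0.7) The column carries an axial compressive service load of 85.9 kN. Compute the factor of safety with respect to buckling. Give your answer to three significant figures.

n ≈ 1.45

I = πd⁴/64 = π×150⁴/64 = 2.485×10^7 mm⁴
I = 2.485×10^7 mm⁴ = 2.485×10^-5 m⁴
Effective length L_e = K·L = 0.7 × 6.61 = 4.627 m
P_cr = π²EI / L_e² = π² × 10.9×10⁹ × 2.485×10^-5 / 4.627² = 1.249×10^5 N
Factor of safety n = P_cr / P = 124.87 / 85.9 = 1.45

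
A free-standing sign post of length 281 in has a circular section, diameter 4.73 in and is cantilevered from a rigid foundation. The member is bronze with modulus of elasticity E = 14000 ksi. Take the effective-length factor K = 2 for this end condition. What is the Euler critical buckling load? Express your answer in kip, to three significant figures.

P_cr ≈ 10.7 kip

I = πd⁴/64 = π×4.73⁴/64 = 24.57 in⁴
Effective length L_e = K·L = 2 × 281 = 562.0 in
P_cr = π²EI / L_e² = π² × 14000×10³ × 24.57 / 562.0² = 1.075×10^4 lb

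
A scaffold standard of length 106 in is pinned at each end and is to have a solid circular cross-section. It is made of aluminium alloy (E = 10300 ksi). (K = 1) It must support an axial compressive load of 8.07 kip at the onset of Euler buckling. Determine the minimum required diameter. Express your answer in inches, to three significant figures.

d ≈ 2.06 in

L_e = K·L = 1 × 106 = 106.0 in
Required I = P_cr·L_e²/(π²E) = 8.070×10^3 × 106.0² / (π² × 1.03×10^7) = 0.8920 in⁴
Solid circle: I = πd⁴/64  ⇒  d = (64I/π)^(1/4) = (64×0.8920/π)^(1/4) = 2.06 in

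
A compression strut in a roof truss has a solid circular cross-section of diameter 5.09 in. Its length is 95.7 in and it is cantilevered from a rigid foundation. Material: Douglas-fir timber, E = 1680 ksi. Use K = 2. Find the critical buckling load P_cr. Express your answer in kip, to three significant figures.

P_cr ≈ 14.9 kip

I = πd⁴/64 = π×5.09⁴/64 = 32.95 in⁴
Effective length L_e = K·L = 2 × 95.7 = 191.4 in
P_cr = π²EI / L_e² = π² × 1680×10³ × 32.95 / 191.4² = 1.491×10^4 lb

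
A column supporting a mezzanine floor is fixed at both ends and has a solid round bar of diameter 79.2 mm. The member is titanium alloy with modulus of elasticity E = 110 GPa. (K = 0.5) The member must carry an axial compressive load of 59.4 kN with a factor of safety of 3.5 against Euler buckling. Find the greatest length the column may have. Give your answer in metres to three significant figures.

L_max ≈ 6.35 m

I = πd⁴/64 = π×79.2⁴/64 = 1.931×10^6 mm⁴
I = 1.931×10^-6 m⁴
Required critical load P_cr = n·P = 3.5 × 59.4 = 207.9 kN = 2.079×10^5 N
From P_cr = π²EI/(K·L)²:  L = (1/K)·√(π²EI/P_cr) = (1/0.5)·√(π²×1.10×10^11×1.931×10^-6/2.079×10^5)
L = 6.35 m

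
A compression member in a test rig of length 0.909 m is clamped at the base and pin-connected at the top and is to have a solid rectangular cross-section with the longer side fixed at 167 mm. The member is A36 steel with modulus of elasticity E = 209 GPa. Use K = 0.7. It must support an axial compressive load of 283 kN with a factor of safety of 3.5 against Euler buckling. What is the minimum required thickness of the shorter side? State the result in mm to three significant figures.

b ≈ 24.1 mm

Required P_cr = n·P = 3.5 × 283 = 990.5 kN
L_e = K·L = 0.7 × 0.909 = 0.6363 m
Required I = P_cr·L_e²/(π²E) = 9.905×10^5 × 0.6363² / (π² × 2.09×10^11) = 1.944×10^-7 m⁴
I_req = 1.944×10^5 mm⁴
Rectangle, weak axis: I_min = h·b³/12 with h = 167 mm fixed  ⇒  b = (12I/h)^(1/3) = 24.1 mm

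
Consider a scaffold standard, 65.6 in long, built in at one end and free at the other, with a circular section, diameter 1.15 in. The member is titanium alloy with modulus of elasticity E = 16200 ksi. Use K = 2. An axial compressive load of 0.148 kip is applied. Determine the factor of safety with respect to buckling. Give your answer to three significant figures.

n ≈ 5.39

I = πd⁴/64 = π×1.15⁴/64 = 8.585×10^-2 in⁴
Effective length L_e = K·L = 2 × 65.6 = 131.2 in
P_cr = π²EI / L_e² = π² × 16200×10³ × 8.585×10^-2 / 131.2² = 797.5 lb
Factor of safety n = P_cr / P = 0.79746 / 0.148 = 5.39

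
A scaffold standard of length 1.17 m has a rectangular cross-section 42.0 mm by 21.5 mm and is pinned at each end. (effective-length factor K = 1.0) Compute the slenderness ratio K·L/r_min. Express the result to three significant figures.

λ ≈ 189

For a rectangle r_min = b/√12 = 21.5/√12 = 6.207 mm
L_e = K·L = 1 × 1.17 m = 1.170 m = 1170.0 mm
λ = L_e / r_min = 1170.0 / 6.207 = 189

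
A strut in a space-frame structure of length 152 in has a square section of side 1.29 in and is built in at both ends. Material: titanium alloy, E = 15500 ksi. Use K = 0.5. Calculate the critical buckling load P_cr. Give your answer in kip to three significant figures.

I = a⁴/12 = 1.29⁴/12 = 0.2308 in⁴
Effective length L_e = K·L = 0.5 × 152 = 76.00 in
P_cr = π²EI / L_e² = π² × 15500×10³ × 0.2308 / 76.00² = 6.112×10^3 lb

P_cr ≈ 6.11 kip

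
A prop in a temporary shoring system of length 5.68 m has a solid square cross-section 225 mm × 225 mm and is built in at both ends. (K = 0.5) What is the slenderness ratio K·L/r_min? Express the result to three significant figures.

λ ≈ 43.7

I = a⁴/12 = 225⁴/12 = 2.136×10^8 mm⁴
A = 5.062×10^4 mm²;  r_min = √(I/A) = √(2.136×10^8/5.062×10^4) = 64.95 mm
L_e = K·L = 0.5 × 5.68 m = 2.840 m = 2840.0 mm
λ = L_e / r_min = 2840.0 / 64.95 = 43.7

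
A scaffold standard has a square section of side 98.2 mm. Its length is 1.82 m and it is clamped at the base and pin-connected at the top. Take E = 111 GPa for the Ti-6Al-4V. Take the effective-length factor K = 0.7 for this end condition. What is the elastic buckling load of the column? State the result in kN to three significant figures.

P_cr ≈ 5230 kN

I = a⁴/12 = 98.2⁴/12 = 7.749×10^6 mm⁴
I = 7.749×10^6 mm⁴ = 7.749×10^-6 m⁴
Effective length L_e = K·L = 0.7 × 1.82 = 1.274 m
P_cr = π²EI / L_e² = π² × 111×10⁹ × 7.749×10^-6 / 1.274² = 5.231×10^6 N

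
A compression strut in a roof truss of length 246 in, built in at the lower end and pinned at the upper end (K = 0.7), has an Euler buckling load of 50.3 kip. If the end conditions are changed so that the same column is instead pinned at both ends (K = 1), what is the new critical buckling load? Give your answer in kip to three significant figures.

P_cr ∝ 1/K², so P_cr,new = P_cr,old × (K_old/K_new)² = 50.3 × (0.7/1)²
= 50.3 × 0.4900 = 24.6 kip

P_cr ≈ 24.6 kip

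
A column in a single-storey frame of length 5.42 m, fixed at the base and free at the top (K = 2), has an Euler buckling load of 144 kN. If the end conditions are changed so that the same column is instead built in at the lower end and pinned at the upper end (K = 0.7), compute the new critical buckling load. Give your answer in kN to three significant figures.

P_cr ∝ 1/K², so P_cr,new = P_cr,old × (K_old/K_new)² = 144 × (2/0.7)²
= 144 × 8.163 = 1180 kN

P_cr ≈ 1180 kN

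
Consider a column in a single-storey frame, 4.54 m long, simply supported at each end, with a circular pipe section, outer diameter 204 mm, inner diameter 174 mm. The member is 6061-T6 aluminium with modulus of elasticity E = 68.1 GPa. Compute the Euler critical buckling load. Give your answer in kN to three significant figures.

d_o = 204 mm, d_i = 174 mm
I = π(d_o⁴ − d_i⁴)/64 = π(204⁴ − 174.0⁴)/64 = 4.002×10^7 mm⁴
I = 4.002×10^7 mm⁴ = 4.002×10^-5 m⁴
Effective length L_e = K·L = 1 × 4.54 = 4.540 m
P_cr = π²EI / L_e² = π² × 68.1×10⁹ × 4.002×10^-5 / 4.540² = 1.305×10^6 N

P_cr ≈ 1300 kN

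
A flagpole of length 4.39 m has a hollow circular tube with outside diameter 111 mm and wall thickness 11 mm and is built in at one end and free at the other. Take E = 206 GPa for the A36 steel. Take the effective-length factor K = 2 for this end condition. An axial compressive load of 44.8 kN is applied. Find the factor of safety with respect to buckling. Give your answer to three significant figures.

Inner diameter d_i = 111 − 2×11 = 89.00 mm
I = π(d_o⁴ − d_i⁴)/64 = π(111⁴ − 89.00⁴)/64 = 4.372×10^6 mm⁴
I = 4.372×10^6 mm⁴ = 4.372×10^-6 m⁴
Effective length L_e = K·L = 2 × 4.39 = 8.780 m
P_cr = π²EI / L_e² = π² × 206×10⁹ × 4.372×10^-6 / 8.780² = 1.153×10^5 N
Factor of safety n = P_cr / P = 115.31 / 44.8 = 2.57

n ≈ 2.57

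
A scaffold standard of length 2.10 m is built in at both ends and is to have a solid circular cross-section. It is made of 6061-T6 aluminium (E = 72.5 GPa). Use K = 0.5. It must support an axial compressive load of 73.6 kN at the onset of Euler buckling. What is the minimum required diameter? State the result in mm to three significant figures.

d ≈ 39.0 mm

L_e = K·L = 0.5 × 2.10 = 1.050 m
Required I = P_cr·L_e²/(π²E) = 7.360×10^4 × 1.050² / (π² × 7.25×10^10) = 1.134×10^-7 m⁴
I_req = 1.134×10^5 mm⁴
Solid circle: I = πd⁴/64  ⇒  d = (64I/π)^(1/4) = (64×1.134×10^5/π)^(1/4) = 39.0 mm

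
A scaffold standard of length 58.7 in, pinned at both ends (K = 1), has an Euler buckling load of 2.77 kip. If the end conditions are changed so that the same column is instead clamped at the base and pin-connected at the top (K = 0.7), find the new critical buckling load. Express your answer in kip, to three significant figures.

P_cr ∝ 1/K², so P_cr,new = P_cr,old × (K_old/K_new)² = 2.77 × (1/0.7)²
= 2.77 × 2.041 = 5.65 kip

P_cr ≈ 5.65 kip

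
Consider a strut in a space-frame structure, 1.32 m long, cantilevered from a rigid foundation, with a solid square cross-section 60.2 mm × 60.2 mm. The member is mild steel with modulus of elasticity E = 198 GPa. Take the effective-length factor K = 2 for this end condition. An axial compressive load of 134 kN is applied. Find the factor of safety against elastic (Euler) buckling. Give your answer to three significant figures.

n ≈ 2.29

I = a⁴/12 = 60.2⁴/12 = 1.094×10^6 mm⁴
I = 1.094×10^6 mm⁴ = 1.094×10^-6 m⁴
Effective length L_e = K·L = 2 × 1.32 = 2.640 m
P_cr = π²EI / L_e² = π² × 198×10⁹ × 1.094×10^-6 / 2.640² = 3.069×10^5 N
Factor of safety n = P_cr / P = 306.88 / 134 = 2.29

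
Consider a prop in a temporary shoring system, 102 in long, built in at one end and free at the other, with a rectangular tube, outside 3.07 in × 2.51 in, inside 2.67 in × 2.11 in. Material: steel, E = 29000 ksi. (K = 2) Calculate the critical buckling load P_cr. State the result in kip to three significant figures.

P_cr ≈ 13.4 kip

Weak-axis I_min = (h_o·b_o³ − h_i·b_i³)/12 with b_o = 2.51, b_i = 2.110 in (shorter outer/inner sides).
I_min = (3.07×2.51³ − 2.670×2.110³)/12 = 1.955 in⁴
Effective length L_e = K·L = 2 × 102 = 204.0 in
P_cr = π²EI / L_e² = π² × 29000×10³ × 1.955 / 204.0² = 1.345×10^4 lb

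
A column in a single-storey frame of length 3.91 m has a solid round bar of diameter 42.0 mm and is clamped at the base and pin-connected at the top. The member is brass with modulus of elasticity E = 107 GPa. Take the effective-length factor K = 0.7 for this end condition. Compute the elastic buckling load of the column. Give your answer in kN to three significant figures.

I = πd⁴/64 = π×42.0⁴/64 = 1.527×10^5 mm⁴
I = 1.527×10^5 mm⁴ = 1.527×10^-7 m⁴
Effective length L_e = K·L = 0.7 × 3.91 = 2.737 m
P_cr = π²EI / L_e² = π² × 107×10⁹ × 1.527×10^-7 / 2.737² = 2.153×10^4 N

P_cr ≈ 21.5 kN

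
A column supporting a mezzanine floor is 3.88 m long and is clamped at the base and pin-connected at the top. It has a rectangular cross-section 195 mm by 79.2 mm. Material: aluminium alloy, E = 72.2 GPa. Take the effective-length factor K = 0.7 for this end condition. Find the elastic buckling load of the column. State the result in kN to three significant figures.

Buckling occurs about the weak axis: I_min = h·b³/12 with b = 79.2 mm (the shorter side).
I_min = 195×79.2³/12 = 8.073×10^6 mm⁴
I = 8.073×10^6 mm⁴ = 8.073×10^-6 m⁴
Effective length L_e = K·L = 0.7 × 3.88 = 2.716 m
P_cr = π²EI / L_e² = π² × 72.2×10⁹ × 8.073×10^-6 / 2.716² = 7.798×10^5 N

P_cr ≈ 780 kN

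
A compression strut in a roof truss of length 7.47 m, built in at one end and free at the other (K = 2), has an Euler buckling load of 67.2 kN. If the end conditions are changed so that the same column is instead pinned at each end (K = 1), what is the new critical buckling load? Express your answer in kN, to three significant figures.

P_cr ≈ 269 kN

P_cr ∝ 1/K², so P_cr,new = P_cr,old × (K_old/K_new)² = 67.2 × (2/1)²
= 67.2 × 4.000 = 269 kN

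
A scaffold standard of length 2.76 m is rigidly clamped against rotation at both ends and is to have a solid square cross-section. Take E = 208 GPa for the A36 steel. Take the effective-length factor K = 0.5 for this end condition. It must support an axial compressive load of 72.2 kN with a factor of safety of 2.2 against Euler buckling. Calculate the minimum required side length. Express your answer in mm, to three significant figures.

Required P_cr = n·P = 2.2 × 72.2 = 158.8 kN
L_e = K·L = 0.5 × 2.76 = 1.380 m
Required I = P_cr·L_e²/(π²E) = 1.588×10^5 × 1.380² / (π² × 2.08×10^11) = 1.474×10^-7 m⁴
I_req = 1.474×10^5 mm⁴
Solid square: I = a⁴/12  ⇒  a = (12I)^(1/4) = (12×1.474×10^5)^(1/4) = 36.5 mm

a ≈ 36.5 mm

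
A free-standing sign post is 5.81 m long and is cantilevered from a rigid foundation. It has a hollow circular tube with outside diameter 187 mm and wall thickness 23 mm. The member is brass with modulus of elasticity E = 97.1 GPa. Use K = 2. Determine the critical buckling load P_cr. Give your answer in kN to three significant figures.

Inner diameter d_i = 187 − 2×23 = 141.0 mm
I = π(d_o⁴ − d_i⁴)/64 = π(187⁴ − 141.0⁴)/64 = 4.062×10^7 mm⁴
I = 4.062×10^7 mm⁴ = 4.062×10^-5 m⁴
Effective length L_e = K·L = 2 × 5.81 = 11.62 m
P_cr = π²EI / L_e² = π² × 97.1×10⁹ × 4.062×10^-5 / 11.62² = 2.883×10^5 N

P_cr ≈ 288 kN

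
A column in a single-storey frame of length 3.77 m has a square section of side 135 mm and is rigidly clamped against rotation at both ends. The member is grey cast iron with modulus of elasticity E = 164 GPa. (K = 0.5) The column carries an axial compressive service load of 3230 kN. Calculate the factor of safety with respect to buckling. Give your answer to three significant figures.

I = a⁴/12 = 135⁴/12 = 2.768×10^7 mm⁴
I = 2.768×10^7 mm⁴ = 2.768×10^-5 m⁴
Effective length L_e = K·L = 0.5 × 3.77 = 1.885 m
P_cr = π²EI / L_e² = π² × 164×10⁹ × 2.768×10^-5 / 1.885² = 1.261×10^7 N
Factor of safety n = P_cr / P = 12609 / 3230 = 3.90

n ≈ 3.90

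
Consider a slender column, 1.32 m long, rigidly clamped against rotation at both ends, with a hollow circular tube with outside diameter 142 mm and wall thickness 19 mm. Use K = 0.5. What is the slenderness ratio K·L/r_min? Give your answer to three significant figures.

λ ≈ 15.0

Inner diameter d_i = 142 − 2×19 = 104.0 mm
I = π(d_o⁴ − d_i⁴)/64 = π(142⁴ − 104.0⁴)/64 = 1.422×10^7 mm⁴
A = 7.342×10^3 mm²;  r_min = √(I/A) = √(1.422×10^7/7.342×10^3) = 44.00 mm
L_e = K·L = 0.5 × 1.32 m = 0.6600 m = 660.00 mm
λ = L_e / r_min = 660.00 / 44.00 = 15.0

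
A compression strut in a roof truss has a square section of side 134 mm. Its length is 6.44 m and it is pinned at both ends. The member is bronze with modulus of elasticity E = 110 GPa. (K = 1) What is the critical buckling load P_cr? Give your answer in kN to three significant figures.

P_cr ≈ 703 kN

I = a⁴/12 = 134⁴/12 = 2.687×10^7 mm⁴
I = 2.687×10^7 mm⁴ = 2.687×10^-5 m⁴
Effective length L_e = K·L = 1 × 6.44 = 6.440 m
P_cr = π²EI / L_e² = π² × 110×10⁹ × 2.687×10^-5 / 6.440² = 7.033×10^5 N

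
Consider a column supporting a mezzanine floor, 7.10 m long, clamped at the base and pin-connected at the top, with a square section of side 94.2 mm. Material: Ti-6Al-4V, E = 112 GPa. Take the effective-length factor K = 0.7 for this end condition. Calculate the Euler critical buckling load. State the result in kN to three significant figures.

I = a⁴/12 = 94.2⁴/12 = 6.562×10^6 mm⁴
I = 6.562×10^6 mm⁴ = 6.562×10^-6 m⁴
Effective length L_e = K·L = 0.7 × 7.10 = 4.970 m
P_cr = π²EI / L_e² = π² × 112×10⁹ × 6.562×10^-6 / 4.970² = 2.936×10^5 N

P_cr ≈ 294 kN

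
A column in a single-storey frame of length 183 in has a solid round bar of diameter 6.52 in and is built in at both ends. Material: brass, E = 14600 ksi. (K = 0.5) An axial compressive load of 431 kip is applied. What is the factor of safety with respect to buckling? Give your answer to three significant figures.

n ≈ 3.54

I = πd⁴/64 = π×6.52⁴/64 = 88.71 in⁴
Effective length L_e = K·L = 0.5 × 183 = 91.50 in
P_cr = π²EI / L_e² = π² × 14600×10³ × 88.71 / 91.50² = 1.527×10^6 lb
Factor of safety n = P_cr / P = 1526.8 / 431 = 3.54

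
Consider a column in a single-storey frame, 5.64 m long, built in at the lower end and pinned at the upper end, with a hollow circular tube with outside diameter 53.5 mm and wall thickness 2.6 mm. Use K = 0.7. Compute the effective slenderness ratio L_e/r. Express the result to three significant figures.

λ ≈ 219

Inner diameter d_i = 53.5 − 2×2.6 = 48.30 mm
I = π(d_o⁴ − d_i⁴)/64 = π(53.5⁴ − 48.30⁴)/64 = 1.350×10^5 mm⁴
A = 415.8 mm²;  r_min = √(I/A) = √(1.350×10^5/415.8) = 18.02 mm
L_e = K·L = 0.7 × 5.64 m = 3.948 m = 3948.0 mm
λ = L_e / r_min = 3948.0 / 18.02 = 219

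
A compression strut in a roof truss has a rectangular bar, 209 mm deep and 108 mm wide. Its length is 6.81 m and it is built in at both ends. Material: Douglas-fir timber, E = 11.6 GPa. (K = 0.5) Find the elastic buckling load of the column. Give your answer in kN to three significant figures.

Buckling occurs about the weak axis: I_min = h·b³/12 with b = 108 mm (the shorter side).
I_min = 209×108³/12 = 2.194×10^7 mm⁴
I = 2.194×10^7 mm⁴ = 2.194×10^-5 m⁴
Effective length L_e = K·L = 0.5 × 6.81 = 3.405 m
P_cr = π²EI / L_e² = π² × 11.6×10⁹ × 2.194×10^-5 / 3.405² = 2.167×10^5 N

P_cr ≈ 217 kN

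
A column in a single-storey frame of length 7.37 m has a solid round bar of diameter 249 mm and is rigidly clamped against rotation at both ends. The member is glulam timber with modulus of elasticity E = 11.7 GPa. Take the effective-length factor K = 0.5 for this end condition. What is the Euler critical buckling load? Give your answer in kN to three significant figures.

I = πd⁴/64 = π×249⁴/64 = 1.887×10^8 mm⁴
I = 1.887×10^8 mm⁴ = 1.887×10^-4 m⁴
Effective length L_e = K·L = 0.5 × 7.37 = 3.685 m
P_cr = π²EI / L_e² = π² × 11.7×10⁹ × 1.887×10^-4 / 3.685² = 1.605×10^6 N

P_cr ≈ 1600 kN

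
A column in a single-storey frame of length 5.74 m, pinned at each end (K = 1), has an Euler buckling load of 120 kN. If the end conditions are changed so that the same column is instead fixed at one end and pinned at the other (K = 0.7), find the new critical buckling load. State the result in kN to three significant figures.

P_cr ∝ 1/K², so P_cr,new = P_cr,old × (K_old/K_new)² = 120 × (1/0.7)²
= 120 × 2.041 = 245 kN

P_cr ≈ 245 kN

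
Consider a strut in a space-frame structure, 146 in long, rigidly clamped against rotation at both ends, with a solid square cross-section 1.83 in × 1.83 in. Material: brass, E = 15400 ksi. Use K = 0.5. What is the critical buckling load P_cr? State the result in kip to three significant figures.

P_cr ≈ 26.7 kip

I = a⁴/12 = 1.83⁴/12 = 0.9346 in⁴
Effective length L_e = K·L = 0.5 × 146 = 73.00 in
P_cr = π²EI / L_e² = π² × 15400×10³ × 0.9346 / 73.00² = 2.666×10^4 lb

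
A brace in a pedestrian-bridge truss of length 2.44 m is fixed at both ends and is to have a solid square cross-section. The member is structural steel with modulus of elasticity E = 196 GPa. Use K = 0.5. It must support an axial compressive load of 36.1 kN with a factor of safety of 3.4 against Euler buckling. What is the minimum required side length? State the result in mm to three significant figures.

Required P_cr = n·P = 3.4 × 36.1 = 122.7 kN
L_e = K·L = 0.5 × 2.44 = 1.220 m
Required I = P_cr·L_e²/(π²E) = 1.227×10^5 × 1.220² / (π² × 1.96×10^11) = 9.444×10^-8 m⁴
I_req = 9.444×10^4 mm⁴
Solid square: I = a⁴/12  ⇒  a = (12I)^(1/4) = (12×9.444×10^4)^(1/4) = 32.6 mm

a ≈ 32.6 mm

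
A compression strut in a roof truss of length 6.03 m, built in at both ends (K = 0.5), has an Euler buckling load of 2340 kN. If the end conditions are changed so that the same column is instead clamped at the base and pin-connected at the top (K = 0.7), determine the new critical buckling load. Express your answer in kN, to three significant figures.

P_cr ≈ 1190 kN

P_cr ∝ 1/K², so P_cr,new = P_cr,old × (K_old/K_new)² = 2340 × (0.5/0.7)²
= 2340 × 0.5102 = 1190 kN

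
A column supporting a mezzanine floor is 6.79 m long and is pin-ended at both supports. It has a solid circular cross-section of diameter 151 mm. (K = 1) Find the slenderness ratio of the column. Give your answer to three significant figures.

λ ≈ 180

I = πd⁴/64 = π×151⁴/64 = 2.552×10^7 mm⁴
A = 1.791×10^4 mm²;  r_min = √(I/A) = √(2.552×10^7/1.791×10^4) = 37.75 mm
L_e = K·L = 1 × 6.79 m = 6.790 m = 6790.0 mm
λ = L_e / r_min = 6790.0 / 37.75 = 180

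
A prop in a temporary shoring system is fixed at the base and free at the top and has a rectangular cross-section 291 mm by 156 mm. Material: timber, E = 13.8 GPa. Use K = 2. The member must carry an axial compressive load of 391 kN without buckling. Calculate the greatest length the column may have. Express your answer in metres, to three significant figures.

Buckling occurs about the weak axis: I_min = h·b³/12 with b = 156 mm (the shorter side).
I_min = 291×156³/12 = 9.206×10^7 mm⁴
I = 9.206×10^-5 m⁴
At the buckling limit P_cr = P = 3.910×10^5 N
From P_cr = π²EI/(K·L)²:  L = (1/K)·√(π²EI/P_cr) = (1/2)·√(π²×1.38×10^10×9.206×10^-5/3.910×10^5)
L = 2.83 m

L_max ≈ 2.83 m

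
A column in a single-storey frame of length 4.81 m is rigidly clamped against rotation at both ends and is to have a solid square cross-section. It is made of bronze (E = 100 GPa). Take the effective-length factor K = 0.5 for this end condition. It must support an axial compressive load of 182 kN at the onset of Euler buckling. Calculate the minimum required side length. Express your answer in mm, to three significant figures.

a ≈ 59.8 mm

L_e = K·L = 0.5 × 4.81 = 2.405 m
Required I = P_cr·L_e²/(π²E) = 1.820×10^5 × 2.405² / (π² × 1.00×10^11) = 1.067×10^-6 m⁴
I_req = 1.067×10^6 mm⁴
Solid square: I = a⁴/12  ⇒  a = (12I)^(1/4) = (12×1.067×10^6)^(1/4) = 59.8 mm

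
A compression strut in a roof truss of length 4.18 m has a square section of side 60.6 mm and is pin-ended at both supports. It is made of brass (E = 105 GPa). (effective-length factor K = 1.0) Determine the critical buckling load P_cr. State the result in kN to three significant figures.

P_cr ≈ 66.7 kN

I = a⁴/12 = 60.6⁴/12 = 1.124×10^6 mm⁴
I = 1.124×10^6 mm⁴ = 1.124×10^-6 m⁴
Effective length L_e = K·L = 1 × 4.18 = 4.180 m
P_cr = π²EI / L_e² = π² × 105×10⁹ × 1.124×10^-6 / 4.180² = 6.666×10^4 N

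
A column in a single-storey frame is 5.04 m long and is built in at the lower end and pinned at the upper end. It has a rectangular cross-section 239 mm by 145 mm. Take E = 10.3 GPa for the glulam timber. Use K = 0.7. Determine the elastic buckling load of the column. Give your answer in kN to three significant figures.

P_cr ≈ 496 kN

Buckling occurs about the weak axis: I_min = h·b³/12 with b = 145 mm (the shorter side).
I_min = 239×145³/12 = 6.072×10^7 mm⁴
I = 6.072×10^7 mm⁴ = 6.072×10^-5 m⁴
Effective length L_e = K·L = 0.7 × 5.04 = 3.528 m
P_cr = π²EI / L_e² = π² × 10.3×10⁹ × 6.072×10^-5 / 3.528² = 4.959×10^5 N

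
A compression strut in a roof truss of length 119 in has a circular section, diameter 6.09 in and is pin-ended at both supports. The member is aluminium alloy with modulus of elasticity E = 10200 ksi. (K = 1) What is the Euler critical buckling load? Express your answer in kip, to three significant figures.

I = πd⁴/64 = π×6.09⁴/64 = 67.52 in⁴
Effective length L_e = K·L = 1 × 119 = 119.0 in
P_cr = π²EI / L_e² = π² × 10200×10³ × 67.52 / 119.0² = 4.800×10^5 lb

P_cr ≈ 480 kip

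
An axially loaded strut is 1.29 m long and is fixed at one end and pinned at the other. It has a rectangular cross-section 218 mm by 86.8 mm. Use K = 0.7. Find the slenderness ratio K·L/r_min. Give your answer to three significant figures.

λ ≈ 36.0

Buckling occurs about the weak axis: I_min = h·b³/12 with b = 86.8 mm (the shorter side).
I_min = 218×86.8³/12 = 1.188×10^7 mm⁴
A = 1.892×10^4 mm²;  r_min = √(I/A) = √(1.188×10^7/1.892×10^4) = 25.06 mm
L_e = K·L = 0.7 × 1.29 m = 0.9030 m = 903.00 mm
λ = L_e / r_min = 903.00 / 25.06 = 36.0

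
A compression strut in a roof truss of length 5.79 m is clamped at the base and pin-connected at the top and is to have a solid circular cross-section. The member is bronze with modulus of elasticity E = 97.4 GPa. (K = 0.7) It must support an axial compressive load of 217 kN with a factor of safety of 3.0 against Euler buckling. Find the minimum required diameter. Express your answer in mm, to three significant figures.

d ≈ 123 mm

Required P_cr = n·P = 3.0 × 217 = 651.0 kN
L_e = K·L = 0.7 × 5.79 = 4.053 m
Required I = P_cr·L_e²/(π²E) = 6.510×10^5 × 4.053² / (π² × 9.74×10^10) = 1.112×10^-5 m⁴
I_req = 1.112×10^7 mm⁴
Solid circle: I = πd⁴/64  ⇒  d = (64I/π)^(1/4) = (64×1.112×10^7/π)^(1/4) = 123 mm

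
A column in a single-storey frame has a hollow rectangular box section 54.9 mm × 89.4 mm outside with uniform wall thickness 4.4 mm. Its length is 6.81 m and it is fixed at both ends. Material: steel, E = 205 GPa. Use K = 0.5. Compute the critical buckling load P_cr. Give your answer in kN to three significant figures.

Inner dimensions: h_i = 89.4 − 2×4.4 = 80.60 mm, b_i = 54.9 − 2×4.4 = 46.10 mm
Weak-axis I_min = (h_o·b_o³ − h_i·b_i³)/12 with b_o = 54.9, b_i = 46.10 mm (shorter outer/inner sides).
I_min = (89.4×54.9³ − 80.60×46.10³)/12 = 5.747×10^5 mm⁴
I = 5.747×10^5 mm⁴ = 5.747×10^-7 m⁴
Effective length L_e = K·L = 0.5 × 6.81 = 3.405 m
P_cr = π²EI / L_e² = π² × 205×10⁹ × 5.747×10^-7 / 3.405² = 1.003×10^5 N

P_cr ≈ 100 kN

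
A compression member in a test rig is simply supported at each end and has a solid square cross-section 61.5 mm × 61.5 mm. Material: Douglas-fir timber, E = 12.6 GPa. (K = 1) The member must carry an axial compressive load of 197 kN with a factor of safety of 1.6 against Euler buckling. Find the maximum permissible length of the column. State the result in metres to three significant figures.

I = a⁴/12 = 61.5⁴/12 = 1.192×10^6 mm⁴
I = 1.192×10^-6 m⁴
Required critical load P_cr = n·P = 1.6 × 197 = 315.2 kN = 3.152×10^5 N
From P_cr = π²EI/(K·L)²:  L = (1/K)·√(π²EI/P_cr) = (1/1)·√(π²×1.26×10^10×1.192×10^-6/3.152×10^5)
L = 0.686 m

L_max ≈ 0.686 m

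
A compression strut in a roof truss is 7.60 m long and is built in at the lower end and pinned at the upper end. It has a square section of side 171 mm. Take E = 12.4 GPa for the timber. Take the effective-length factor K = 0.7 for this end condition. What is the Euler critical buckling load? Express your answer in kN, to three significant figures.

I = a⁴/12 = 171⁴/12 = 7.125×10^7 mm⁴
I = 7.125×10^7 mm⁴ = 7.125×10^-5 m⁴
Effective length L_e = K·L = 0.7 × 7.60 = 5.320 m
P_cr = π²EI / L_e² = π² × 12.4×10⁹ × 7.125×10^-5 / 5.320² = 3.081×10^5 N

P_cr ≈ 308 kN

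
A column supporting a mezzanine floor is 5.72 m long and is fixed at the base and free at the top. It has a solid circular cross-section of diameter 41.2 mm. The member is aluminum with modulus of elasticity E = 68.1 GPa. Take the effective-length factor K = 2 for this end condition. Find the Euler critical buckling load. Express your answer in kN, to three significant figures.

P_cr ≈ 0.726 kN

I = πd⁴/64 = π×41.2⁴/64 = 1.414×10^5 mm⁴
I = 1.414×10^5 mm⁴ = 1.414×10^-7 m⁴
Effective length L_e = K·L = 2 × 5.72 = 11.44 m
P_cr = π²EI / L_e² = π² × 68.1×10⁹ × 1.414×10^-7 / 11.44² = 726.4 N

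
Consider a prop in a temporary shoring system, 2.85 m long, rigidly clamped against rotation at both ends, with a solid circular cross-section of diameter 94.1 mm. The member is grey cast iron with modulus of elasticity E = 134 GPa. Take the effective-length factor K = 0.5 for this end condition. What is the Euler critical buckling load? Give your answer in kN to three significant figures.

P_cr ≈ 2510 kN

I = πd⁴/64 = π×94.1⁴/64 = 3.849×10^6 mm⁴
I = 3.849×10^6 mm⁴ = 3.849×10^-6 m⁴
Effective length L_e = K·L = 0.5 × 2.85 = 1.425 m
P_cr = π²EI / L_e² = π² × 134×10⁹ × 3.849×10^-6 / 1.425² = 2.507×10^6 N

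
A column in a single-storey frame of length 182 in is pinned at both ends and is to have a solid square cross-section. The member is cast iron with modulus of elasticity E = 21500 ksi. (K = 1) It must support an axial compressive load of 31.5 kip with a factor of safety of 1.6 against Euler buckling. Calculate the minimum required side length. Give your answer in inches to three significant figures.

a ≈ 3.12 in

Required P_cr = n·P = 1.6 × 31.5 = 50.40 kip
L_e = K·L = 1 × 182 = 182.0 in
Required I = P_cr·L_e²/(π²E) = 5.040×10^4 × 182.0² / (π² × 2.15×10^7) = 7.867 in⁴
Solid square: I = a⁴/12  ⇒  a = (12I)^(1/4) = (12×7.867)^(1/4) = 3.12 in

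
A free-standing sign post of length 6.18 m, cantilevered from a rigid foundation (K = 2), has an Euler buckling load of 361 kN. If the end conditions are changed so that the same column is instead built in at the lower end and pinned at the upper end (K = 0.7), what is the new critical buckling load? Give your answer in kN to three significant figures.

P_cr ∝ 1/K², so P_cr,new = P_cr,old × (K_old/K_new)² = 361 × (2/0.7)²
= 361 × 8.163 = 2950 kN

P_cr ≈ 2950 kN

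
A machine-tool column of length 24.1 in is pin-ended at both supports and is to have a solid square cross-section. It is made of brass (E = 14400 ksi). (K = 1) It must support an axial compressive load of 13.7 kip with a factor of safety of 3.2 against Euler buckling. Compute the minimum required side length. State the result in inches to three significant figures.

a ≈ 1.21 in

Required P_cr = n·P = 3.2 × 13.7 = 43.84 kip
L_e = K·L = 1 × 24.1 = 24.10 in
Required I = P_cr·L_e²/(π²E) = 4.384×10^4 × 24.10² / (π² × 1.44×10^7) = 0.1792 in⁴
Solid square: I = a⁴/12  ⇒  a = (12I)^(1/4) = (12×0.1792)^(1/4) = 1.21 in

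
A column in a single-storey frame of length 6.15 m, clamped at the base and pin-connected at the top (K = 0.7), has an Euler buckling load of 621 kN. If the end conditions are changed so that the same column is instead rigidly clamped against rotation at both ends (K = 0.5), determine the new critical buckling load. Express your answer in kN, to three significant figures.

P_cr ≈ 1220 kN

P_cr ∝ 1/K², so P_cr,new = P_cr,old × (K_old/K_new)² = 621 × (0.7/0.5)²
= 621 × 1.960 = 1220 kN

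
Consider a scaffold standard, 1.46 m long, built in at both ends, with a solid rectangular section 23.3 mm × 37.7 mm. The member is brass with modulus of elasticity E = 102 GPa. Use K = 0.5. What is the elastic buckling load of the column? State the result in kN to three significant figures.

Buckling occurs about the weak axis: I_min = h·b³/12 with b = 23.3 mm (the shorter side).
I_min = 37.7×23.3³/12 = 3.974×10^4 mm⁴
I = 3.974×10^4 mm⁴ = 3.974×10^-8 m⁴
Effective length L_e = K·L = 0.5 × 1.46 = 0.7300 m
P_cr = π²EI / L_e² = π² × 102×10⁹ × 3.974×10^-8 / 0.7300² = 7.507×10^4 N

P_cr ≈ 75.1 kN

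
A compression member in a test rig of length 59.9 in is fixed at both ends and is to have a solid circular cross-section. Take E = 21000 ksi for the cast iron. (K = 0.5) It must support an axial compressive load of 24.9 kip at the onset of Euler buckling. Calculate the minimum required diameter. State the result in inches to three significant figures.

L_e = K·L = 0.5 × 59.9 = 29.95 in
Required I = P_cr·L_e²/(π²E) = 2.490×10^4 × 29.95² / (π² × 2.10×10^7) = 0.1078 in⁴
Solid circle: I = πd⁴/64  ⇒  d = (64I/π)^(1/4) = (64×0.1078/π)^(1/4) = 1.22 in

d ≈ 1.22 in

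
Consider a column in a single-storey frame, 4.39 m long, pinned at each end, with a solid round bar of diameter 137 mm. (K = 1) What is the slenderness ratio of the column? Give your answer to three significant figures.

For a solid circle r = d/4 = 137/4 = 34.25 mm
L_e = K·L = 1 × 4.39 m = 4.390 m = 4390.0 mm
λ = L_e / r_min = 4390.0 / 34.25 = 128

λ ≈ 128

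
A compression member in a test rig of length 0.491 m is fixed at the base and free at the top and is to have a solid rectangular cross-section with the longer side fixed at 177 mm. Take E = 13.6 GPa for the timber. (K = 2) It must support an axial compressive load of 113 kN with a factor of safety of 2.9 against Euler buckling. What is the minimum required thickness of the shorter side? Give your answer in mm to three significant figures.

Required P_cr = n·P = 2.9 × 113 = 327.7 kN
L_e = K·L = 2 × 0.491 = 0.9820 m
Required I = P_cr·L_e²/(π²E) = 3.277×10^5 × 0.9820² / (π² × 1.36×10^10) = 2.354×10^-6 m⁴
I_req = 2.354×10^6 mm⁴
Rectangle, weak axis: I_min = h·b³/12 with h = 177 mm fixed  ⇒  b = (12I/h)^(1/3) = 54.2 mm

b ≈ 54.2 mm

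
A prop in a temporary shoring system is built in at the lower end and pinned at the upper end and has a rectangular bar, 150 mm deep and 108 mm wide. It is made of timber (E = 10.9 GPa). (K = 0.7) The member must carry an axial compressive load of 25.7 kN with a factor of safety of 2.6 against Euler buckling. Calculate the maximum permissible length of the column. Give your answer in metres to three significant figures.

L_max ≈ 7.19 m

Buckling occurs about the weak axis: I_min = h·b³/12 with b = 108 mm (the shorter side).
I_min = 150×108³/12 = 1.575×10^7 mm⁴
I = 1.575×10^-5 m⁴
Required critical load P_cr = n·P = 2.6 × 25.7 = 66.82 kN = 6.682×10^4 N
From P_cr = π²EI/(K·L)²:  L = (1/K)·√(π²EI/P_cr) = (1/0.7)·√(π²×1.09×10^10×1.575×10^-5/6.682×10^4)
L = 7.19 m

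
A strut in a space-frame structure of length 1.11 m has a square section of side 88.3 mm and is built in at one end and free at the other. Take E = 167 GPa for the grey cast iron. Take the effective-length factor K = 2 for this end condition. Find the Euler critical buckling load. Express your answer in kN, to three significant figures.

I = a⁴/12 = 88.3⁴/12 = 5.066×10^6 mm⁴
I = 5.066×10^6 mm⁴ = 5.066×10^-6 m⁴
Effective length L_e = K·L = 2 × 1.11 = 2.220 m
P_cr = π²EI / L_e² = π² × 167×10⁹ × 5.066×10^-6 / 2.220² = 1.694×10^6 N

P_cr ≈ 1690 kN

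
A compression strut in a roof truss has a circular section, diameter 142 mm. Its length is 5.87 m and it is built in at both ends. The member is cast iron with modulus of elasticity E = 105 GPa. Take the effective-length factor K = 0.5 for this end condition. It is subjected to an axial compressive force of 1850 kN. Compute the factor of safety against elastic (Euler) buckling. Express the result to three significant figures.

n ≈ 1.30

I = πd⁴/64 = π×142⁴/64 = 1.996×10^7 mm⁴
I = 1.996×10^7 mm⁴ = 1.996×10^-5 m⁴
Effective length L_e = K·L = 0.5 × 5.87 = 2.935 m
P_cr = π²EI / L_e² = π² × 105×10⁹ × 1.996×10^-5 / 2.935² = 2.401×10^6 N
Factor of safety n = P_cr / P = 2401.0 / 1850 = 1.30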